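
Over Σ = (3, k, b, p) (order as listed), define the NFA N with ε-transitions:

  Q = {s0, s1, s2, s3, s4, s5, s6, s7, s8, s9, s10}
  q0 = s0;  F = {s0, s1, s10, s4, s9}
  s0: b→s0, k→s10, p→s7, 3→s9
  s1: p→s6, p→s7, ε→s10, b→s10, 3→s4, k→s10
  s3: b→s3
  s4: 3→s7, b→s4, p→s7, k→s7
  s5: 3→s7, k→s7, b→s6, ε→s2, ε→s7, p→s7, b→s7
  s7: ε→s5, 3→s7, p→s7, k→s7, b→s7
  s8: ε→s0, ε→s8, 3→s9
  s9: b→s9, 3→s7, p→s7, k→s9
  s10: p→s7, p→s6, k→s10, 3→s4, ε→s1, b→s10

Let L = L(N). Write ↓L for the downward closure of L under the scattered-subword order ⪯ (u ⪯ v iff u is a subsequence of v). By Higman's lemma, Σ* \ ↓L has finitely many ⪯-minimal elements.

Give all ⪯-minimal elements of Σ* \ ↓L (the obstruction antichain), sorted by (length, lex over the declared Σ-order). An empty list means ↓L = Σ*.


Antichain: [p, 33, k3k].

|Q|=11, |F|=5, |δ|=40 (7 ε).
min D↑ (5 st, q0=0, F={3}): 0:3→1,k→2,b→0,p→3 1:3→3,k→1,b→1,p→3 2:3→4,k→2,b→2,p→3 3:3→3,k→3,b→3,p→3 4:3→3,k→3,b→4,p→3 [Hopcroft].
'p': |S_i|=[9, 4] end={s2,s5,s6,s7} — reject; 1/1 single-dels accept.
'33': N↓-sim [9, 6, 4] end={s2,s5,s6,s7} rej; 2/2 deletions ∈↓L.
'k3k': |S_i|=[9, 8, 5, 4] end={s2,s5,s6,s7} rej; 3/3 single-dels accept.
3 obstructions.


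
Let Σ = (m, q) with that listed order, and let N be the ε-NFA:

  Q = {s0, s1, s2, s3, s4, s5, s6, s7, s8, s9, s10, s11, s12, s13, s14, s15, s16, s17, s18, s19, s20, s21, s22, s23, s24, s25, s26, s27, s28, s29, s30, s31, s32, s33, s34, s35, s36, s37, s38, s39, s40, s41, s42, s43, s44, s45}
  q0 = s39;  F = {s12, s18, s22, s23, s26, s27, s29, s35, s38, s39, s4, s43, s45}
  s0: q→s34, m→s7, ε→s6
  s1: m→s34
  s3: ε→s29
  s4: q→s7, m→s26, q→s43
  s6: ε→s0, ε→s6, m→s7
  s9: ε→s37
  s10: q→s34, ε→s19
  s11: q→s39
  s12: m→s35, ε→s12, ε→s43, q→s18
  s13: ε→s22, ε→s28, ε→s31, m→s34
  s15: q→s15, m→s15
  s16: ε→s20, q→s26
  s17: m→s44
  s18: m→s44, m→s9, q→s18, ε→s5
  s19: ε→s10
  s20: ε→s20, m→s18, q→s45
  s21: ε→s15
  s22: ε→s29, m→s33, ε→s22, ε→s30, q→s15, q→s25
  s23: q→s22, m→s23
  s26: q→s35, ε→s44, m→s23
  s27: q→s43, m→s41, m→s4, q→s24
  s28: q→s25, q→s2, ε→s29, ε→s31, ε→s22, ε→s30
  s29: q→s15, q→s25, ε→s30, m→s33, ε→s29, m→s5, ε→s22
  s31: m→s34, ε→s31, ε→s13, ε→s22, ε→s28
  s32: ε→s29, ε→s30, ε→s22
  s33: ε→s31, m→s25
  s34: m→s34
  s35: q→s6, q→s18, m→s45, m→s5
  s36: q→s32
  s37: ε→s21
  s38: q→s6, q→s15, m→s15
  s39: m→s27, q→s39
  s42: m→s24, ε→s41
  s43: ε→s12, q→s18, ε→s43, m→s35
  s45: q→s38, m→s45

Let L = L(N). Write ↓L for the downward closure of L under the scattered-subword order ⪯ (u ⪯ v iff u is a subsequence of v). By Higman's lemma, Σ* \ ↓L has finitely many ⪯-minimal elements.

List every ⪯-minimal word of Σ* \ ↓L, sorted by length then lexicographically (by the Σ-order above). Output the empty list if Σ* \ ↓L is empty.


A = [mqqm, mmmmqq, mqmmqq].

|Q|=46, |F|=13, |δ|=95 (39 ε).
min D↑ (12 st, q0=0, F={9}): 0:m→1,q→0 1:m→2,q→3 2:m→4,q→3 3:m→5,q→6 4:m→7,q→5 5:m→8,q→6 6:m→9,q→6 7:m→7,q→10 8:m→8,q→11 9:m→9,q→9 10:m→10,q→9 11:m→9,q→9 (ε-aug+det+¬).
'mqqm': N↓-sim [32, 31, 26, 14, 7] end={s15,s21,s34,s37,s44,s7,s9} — reject; 4/4 del acc.
'mmmmqq': N↓-sim [32, 31, 29, 25, 22, 16, 7] end={s0,s15,s2,s25,s34,s6,s7} ∉↓L; 6/6 deletions ∈↓L.
'mqmmqq': run [32, 31, 26, 23, 21, 8, 5] end={s0,s15,s34,s6,s7} ∉↓L; 6/6 deletions ∈↓L.
3 minimals (antichain).


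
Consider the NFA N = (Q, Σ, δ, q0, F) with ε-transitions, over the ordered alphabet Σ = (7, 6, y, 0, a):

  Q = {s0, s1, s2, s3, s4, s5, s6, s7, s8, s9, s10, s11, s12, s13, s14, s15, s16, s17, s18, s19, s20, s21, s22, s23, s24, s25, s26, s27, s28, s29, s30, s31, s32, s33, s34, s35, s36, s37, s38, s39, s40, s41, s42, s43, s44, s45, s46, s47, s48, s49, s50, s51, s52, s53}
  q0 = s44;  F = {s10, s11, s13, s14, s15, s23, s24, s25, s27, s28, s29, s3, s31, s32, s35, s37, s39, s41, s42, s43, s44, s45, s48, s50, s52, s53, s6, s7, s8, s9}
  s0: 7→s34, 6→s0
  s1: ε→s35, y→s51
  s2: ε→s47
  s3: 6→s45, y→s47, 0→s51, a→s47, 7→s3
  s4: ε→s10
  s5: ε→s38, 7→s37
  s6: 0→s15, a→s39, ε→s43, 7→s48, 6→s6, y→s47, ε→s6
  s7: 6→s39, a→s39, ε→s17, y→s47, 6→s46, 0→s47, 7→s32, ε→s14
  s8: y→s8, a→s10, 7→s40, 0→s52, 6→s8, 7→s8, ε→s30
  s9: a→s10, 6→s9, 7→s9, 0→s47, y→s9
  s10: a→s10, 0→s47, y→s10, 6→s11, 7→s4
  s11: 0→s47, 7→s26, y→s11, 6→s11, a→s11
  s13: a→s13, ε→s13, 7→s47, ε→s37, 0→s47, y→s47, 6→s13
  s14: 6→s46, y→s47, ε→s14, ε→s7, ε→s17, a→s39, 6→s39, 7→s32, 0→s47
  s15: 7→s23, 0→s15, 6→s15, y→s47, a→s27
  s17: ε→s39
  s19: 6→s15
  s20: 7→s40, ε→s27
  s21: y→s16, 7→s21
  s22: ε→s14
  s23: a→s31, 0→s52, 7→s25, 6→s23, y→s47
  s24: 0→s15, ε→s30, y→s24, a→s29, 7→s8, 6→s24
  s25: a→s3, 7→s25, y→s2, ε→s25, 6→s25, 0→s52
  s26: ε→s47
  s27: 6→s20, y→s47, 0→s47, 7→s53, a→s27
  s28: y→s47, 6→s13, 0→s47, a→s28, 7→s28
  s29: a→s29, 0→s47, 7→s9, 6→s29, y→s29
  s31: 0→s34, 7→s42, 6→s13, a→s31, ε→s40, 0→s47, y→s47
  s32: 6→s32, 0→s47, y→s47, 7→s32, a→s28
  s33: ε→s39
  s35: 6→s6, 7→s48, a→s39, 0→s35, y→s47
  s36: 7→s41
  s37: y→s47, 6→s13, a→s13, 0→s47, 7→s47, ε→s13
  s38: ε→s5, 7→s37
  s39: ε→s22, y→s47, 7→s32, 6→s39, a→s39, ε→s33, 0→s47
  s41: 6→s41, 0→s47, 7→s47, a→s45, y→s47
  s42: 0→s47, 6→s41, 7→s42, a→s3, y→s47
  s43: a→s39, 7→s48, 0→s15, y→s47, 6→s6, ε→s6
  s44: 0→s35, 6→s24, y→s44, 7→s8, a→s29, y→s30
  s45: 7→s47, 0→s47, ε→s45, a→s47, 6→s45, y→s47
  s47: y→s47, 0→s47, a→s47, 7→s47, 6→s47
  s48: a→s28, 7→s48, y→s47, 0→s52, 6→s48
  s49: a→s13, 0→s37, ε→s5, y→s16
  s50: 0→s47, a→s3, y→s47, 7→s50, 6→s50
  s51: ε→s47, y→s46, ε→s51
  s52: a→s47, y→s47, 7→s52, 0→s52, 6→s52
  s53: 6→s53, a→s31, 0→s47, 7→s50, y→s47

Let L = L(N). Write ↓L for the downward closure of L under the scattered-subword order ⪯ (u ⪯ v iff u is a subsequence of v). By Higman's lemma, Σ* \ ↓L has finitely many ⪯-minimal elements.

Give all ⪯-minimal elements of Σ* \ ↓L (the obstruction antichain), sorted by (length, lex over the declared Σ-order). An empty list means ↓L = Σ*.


A = [0y, a0, 70a, 7a67, 6077aa].

|Q|=54, |F|=30, |δ|=205 (31 ε).
min D↑ (27 st, q0=0, F={10}): 0:7→1,6→2,y→0,0→3,a→4 1:7→1,6→1,y→1,0→5,a→6 2:7→1,6→2,y→2,0→7,a→4 3:7→8,6→9,y→10,0→3,a→11 4:7→12,6→4,y→4,0→10,a→4 5:7→5,6→5,y→10,0→5,a→10 6:7→6,6→13,y→6,0→10,a→6 7:7→14,6→7,y→10,0→7,a→15 8:7→8,6→8,y→10,0→5,a→16 9:7→8,6→9,y→10,0→7,a→11 10:7→10,6→10,y→10,0→10,a→10 11:7→17,6→11,y→10,0→10,a→11 12:7→12,6→12,y→12,0→10,a→6 13:7→10,6→13,y→13,0→10,a→13 14:7→18,6→14,y→10,0→5,a→19 15:7→20,6→15,y→10,0→10,a→15 16:7→16,6→21,y→10,0→10,a→16 17:7→17,6→17,y→10,0→10,a→16 18:7→18,6→18,y→10,0→5,a→22 19:7→23,6→21,y→10,0→10,a→19 20:7→24,6→20,y→10,0→10,a→19 21:7→10,6→21,y→10,0→10,a→21 22:7→22,6→25,y→10,0→10,a→10 23:7→23,6→26,y→10,0→10,a→22 24:7→24,6→24,y→10,0→10,a→22 25:7→10,6→25,y→10,0→10,a→10 26:7→10,6→26,y→10,0→10,a→25.
'0y': run [43, 33, 3] end={s2,s46,s47} ∉↓L; 2/2 del acc.
'a0': run [43, 30, 4] end={s34,s46,s47,s51} — reject; 2/2 deletions ∈↓L.
'70a': run [43, 28, 5, 1] end={s47} — reject; 3/3 single-dels accept.
'7a67': N↓-sim [43, 28, 17, 7, 2] end={s26,s47} rej; 4/4 deletions ∈↓L.
'6077aa': run [43, 41, 21, 18, 11, 5, 1] end={s47} rej; 6/6 del acc.
5 minimals (antichain).


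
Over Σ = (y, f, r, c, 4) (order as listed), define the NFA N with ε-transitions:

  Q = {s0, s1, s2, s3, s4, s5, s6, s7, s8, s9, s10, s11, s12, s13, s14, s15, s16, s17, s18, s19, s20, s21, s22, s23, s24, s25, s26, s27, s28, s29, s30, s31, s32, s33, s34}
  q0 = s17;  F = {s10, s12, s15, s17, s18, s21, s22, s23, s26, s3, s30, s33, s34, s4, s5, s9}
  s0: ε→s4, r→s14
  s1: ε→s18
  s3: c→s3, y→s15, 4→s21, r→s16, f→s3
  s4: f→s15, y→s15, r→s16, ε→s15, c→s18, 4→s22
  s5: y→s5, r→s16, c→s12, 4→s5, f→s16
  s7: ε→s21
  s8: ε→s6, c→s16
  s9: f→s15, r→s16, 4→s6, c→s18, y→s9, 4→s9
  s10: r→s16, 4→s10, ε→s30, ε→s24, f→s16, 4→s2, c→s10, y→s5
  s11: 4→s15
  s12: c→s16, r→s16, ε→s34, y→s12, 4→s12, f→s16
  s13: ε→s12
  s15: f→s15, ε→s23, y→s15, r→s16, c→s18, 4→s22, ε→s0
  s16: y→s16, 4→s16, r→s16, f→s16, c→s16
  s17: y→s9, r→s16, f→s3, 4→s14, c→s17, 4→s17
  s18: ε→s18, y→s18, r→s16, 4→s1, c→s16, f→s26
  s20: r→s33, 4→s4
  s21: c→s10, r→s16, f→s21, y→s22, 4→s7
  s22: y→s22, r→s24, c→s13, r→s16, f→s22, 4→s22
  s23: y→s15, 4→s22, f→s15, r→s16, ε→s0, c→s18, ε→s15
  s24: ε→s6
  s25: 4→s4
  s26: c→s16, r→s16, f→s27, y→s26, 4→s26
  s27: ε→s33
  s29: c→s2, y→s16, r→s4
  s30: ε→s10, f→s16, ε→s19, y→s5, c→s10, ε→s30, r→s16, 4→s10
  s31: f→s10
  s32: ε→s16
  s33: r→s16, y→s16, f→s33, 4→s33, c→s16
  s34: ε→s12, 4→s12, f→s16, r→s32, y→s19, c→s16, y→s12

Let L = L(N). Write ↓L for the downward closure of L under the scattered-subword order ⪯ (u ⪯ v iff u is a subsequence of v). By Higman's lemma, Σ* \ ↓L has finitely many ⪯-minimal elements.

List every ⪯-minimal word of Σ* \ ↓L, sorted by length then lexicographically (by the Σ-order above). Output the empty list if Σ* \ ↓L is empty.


|Q|=35, |F|=16, |δ|=121 (21 ε).
min D↑ (13 st, q0=0, F={3}): 0:y→1,f→2,r→3,c→0,4→0 1:y→1,f→4,r→3,c→5,4→1 2:y→4,f→2,r→3,c→2,4→6 3:y→3,f→3,r→3,c→3,4→3 4:y→4,f→4,r→3,c→5,4→7 5:y→5,f→8,r→3,c→3,4→5 6:y→7,f→6,r→3,c→9,4→6 7:y→7,f→7,r→3,c→10,4→7 8:y→8,f→11,r→3,c→3,4→8 9:y→12,f→3,r→3,c→9,4→9 10:y→10,f→3,r→3,c→3,4→10 11:y→3,f→11,r→3,c→3,4→11 12:y→12,f→3,r→3,c→10,4→12.
'r': run [28, 5] end={s14,s16,s24,s32,s6} ∉↓L; 1/1 single-dels accept.
'ycc': N↓-sim [28, 21, 11, 1] end={s16} rej; 3/3 del acc.
'f4cf': N↓-sim [28, 26, 20, 12, 1] end={s16} — reject; 4/4 single-dels accept.
'ycffy': run [28, 21, 11, 4, 3, 1] end={s16} rej; 5/5 deletions ∈↓L.
4 minimals (antichain).

A = [r, ycc, f4cf, ycffy].


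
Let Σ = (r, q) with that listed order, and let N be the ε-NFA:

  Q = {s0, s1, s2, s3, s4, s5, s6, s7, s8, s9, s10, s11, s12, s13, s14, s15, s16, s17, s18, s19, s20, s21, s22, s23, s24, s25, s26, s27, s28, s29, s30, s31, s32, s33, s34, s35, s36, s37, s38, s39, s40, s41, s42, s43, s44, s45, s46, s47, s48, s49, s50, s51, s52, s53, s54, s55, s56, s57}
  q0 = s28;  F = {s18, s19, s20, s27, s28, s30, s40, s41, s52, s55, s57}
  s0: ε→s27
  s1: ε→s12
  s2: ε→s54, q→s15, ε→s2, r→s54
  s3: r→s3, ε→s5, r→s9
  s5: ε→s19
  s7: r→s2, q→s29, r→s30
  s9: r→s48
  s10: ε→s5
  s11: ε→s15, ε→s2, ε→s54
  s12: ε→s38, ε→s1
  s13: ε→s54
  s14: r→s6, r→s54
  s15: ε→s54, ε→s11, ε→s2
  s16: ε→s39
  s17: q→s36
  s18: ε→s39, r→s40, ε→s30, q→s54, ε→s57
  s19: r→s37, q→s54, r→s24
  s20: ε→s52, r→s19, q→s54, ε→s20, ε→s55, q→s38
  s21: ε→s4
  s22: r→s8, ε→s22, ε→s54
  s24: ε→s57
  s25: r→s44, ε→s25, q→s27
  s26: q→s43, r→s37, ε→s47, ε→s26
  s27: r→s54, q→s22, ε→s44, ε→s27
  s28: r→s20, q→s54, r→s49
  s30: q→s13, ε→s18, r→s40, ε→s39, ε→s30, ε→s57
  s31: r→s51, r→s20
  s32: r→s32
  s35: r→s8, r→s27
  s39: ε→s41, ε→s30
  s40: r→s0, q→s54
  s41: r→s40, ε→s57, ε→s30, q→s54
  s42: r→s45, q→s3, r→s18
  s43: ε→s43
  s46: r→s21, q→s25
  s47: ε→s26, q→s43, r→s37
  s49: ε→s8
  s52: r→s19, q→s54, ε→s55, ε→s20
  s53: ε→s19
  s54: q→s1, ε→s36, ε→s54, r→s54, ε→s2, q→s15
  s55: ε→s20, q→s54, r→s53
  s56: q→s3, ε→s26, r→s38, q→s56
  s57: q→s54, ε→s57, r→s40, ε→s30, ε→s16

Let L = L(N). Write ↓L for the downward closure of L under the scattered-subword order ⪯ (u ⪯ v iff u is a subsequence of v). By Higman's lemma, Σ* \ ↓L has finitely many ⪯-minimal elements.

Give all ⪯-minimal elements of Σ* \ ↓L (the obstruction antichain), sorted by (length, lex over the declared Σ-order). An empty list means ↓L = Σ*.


A = [q, rrrrrr].

|Q|=58, |F|=11, |δ|=113 (54 ε).
min D↑ (7 st, q0=0, F={2}): 0:r→1,q→2 1:r→3,q→2 2:r→2,q→2 3:r→4,q→2 4:r→5,q→2 5:r→6,q→2 6:r→2,q→2.
'q': run [30, 11] end={s1,s11,s12,s13,s15,s2,s22,s36,s38,s54,s8} rej; 1/1 del acc.
'rrrrrr': N↓-sim [30, 29, 25, 23, 14, 13, 9] end={s1,s11,s12,s15,s2,s36,s38,s54,s8} — reject; 6/6 deletions ∈↓L.
2 words, ⪯-incomp.


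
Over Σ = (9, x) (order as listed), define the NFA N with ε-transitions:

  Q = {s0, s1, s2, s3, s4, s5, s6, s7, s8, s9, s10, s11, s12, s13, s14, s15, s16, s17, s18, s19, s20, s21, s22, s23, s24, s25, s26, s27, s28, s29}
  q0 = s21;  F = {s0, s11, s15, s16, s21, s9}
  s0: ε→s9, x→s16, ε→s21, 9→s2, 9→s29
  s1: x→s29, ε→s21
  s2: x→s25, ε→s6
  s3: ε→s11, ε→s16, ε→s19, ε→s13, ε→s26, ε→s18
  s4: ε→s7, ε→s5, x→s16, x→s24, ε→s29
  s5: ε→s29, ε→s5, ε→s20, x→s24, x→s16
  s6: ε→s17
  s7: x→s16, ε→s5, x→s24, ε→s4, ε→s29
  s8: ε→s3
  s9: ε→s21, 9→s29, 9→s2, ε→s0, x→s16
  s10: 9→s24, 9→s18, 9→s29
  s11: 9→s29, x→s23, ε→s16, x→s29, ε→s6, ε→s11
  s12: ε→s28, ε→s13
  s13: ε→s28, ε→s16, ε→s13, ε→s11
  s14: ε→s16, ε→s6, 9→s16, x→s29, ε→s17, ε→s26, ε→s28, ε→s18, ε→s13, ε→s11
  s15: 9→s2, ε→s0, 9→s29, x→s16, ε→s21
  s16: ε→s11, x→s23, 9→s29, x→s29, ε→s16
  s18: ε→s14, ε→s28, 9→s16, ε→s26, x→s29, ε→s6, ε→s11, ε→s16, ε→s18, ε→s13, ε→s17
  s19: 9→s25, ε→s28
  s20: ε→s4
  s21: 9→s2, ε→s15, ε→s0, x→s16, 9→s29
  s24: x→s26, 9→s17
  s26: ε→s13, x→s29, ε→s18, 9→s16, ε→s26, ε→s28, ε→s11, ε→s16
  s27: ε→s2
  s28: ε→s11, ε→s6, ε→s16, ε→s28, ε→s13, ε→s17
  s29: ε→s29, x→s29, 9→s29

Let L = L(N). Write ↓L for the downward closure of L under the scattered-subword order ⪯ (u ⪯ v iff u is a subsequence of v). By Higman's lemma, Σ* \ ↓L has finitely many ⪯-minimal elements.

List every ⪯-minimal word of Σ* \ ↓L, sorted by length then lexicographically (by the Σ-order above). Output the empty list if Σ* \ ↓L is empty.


A = [9, xx].

|Q|=30, |F|=6, |δ|=111 (71 ε).
min D↑ (3 st, q0=0, F={1}): 0:9→1,x→2 1:9→1,x→1 2:9→1,x→1.
'9': |S_i|=[12, 5] end={s17,s2,s25,s29,s6} ∉↓L; 1/1 single-dels accept.
'xx': N↓-sim [12, 7, 2] end={s23,s29} rej; 2/2 del acc.
2 minimals (antichain).


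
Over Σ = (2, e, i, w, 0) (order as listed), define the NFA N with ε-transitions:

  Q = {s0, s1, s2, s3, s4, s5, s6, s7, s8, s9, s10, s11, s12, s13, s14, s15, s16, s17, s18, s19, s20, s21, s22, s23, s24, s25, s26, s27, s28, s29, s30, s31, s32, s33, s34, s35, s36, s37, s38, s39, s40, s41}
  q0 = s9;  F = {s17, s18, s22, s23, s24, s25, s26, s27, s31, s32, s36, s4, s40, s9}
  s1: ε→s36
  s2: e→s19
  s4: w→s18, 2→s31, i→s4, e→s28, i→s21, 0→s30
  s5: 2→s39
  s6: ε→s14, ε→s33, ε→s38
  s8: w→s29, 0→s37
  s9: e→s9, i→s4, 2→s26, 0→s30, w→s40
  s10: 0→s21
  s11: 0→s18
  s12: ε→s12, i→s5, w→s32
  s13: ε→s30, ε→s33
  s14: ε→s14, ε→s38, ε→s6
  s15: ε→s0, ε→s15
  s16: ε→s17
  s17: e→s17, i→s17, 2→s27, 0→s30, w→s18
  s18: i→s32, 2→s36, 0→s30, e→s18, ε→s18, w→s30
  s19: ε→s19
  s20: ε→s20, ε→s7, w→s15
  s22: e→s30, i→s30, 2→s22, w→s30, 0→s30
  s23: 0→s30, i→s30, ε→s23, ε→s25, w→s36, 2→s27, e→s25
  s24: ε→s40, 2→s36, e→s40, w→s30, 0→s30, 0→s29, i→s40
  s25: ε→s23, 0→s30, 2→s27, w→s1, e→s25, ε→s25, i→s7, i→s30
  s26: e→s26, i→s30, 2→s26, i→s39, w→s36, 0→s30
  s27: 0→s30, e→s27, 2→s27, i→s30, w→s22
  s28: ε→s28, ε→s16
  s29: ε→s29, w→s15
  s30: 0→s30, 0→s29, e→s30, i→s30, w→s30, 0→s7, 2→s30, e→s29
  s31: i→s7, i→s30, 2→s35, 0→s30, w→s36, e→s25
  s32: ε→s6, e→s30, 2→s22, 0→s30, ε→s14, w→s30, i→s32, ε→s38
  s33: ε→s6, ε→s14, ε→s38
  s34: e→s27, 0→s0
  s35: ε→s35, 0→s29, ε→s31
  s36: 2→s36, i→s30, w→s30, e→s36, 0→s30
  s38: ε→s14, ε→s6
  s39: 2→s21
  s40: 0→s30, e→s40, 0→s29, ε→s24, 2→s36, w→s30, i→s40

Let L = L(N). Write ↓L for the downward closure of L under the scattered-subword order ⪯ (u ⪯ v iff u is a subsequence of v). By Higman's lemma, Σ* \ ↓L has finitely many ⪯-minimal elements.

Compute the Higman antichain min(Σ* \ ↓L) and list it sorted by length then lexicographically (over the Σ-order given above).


Antichain: [0, 2i, ww, iwie, ie2we].

|Q|=42, |F|=14, |δ|=134 (36 ε).
min D↑ (13 st, q0=0, F={4}): 0:2→1,e→0,i→2,w→3,0→4 1:2→1,e→1,i→4,w→5,0→4 2:2→6,e→7,i→2,w→8,0→4 3:2→5,e→3,i→3,w→4,0→4 4:2→4,e→4,i→4,w→4,0→4 5:2→5,e→5,i→4,w→4,0→4 6:2→6,e→9,i→4,w→5,0→4 7:2→10,e→7,i→7,w→8,0→4 8:2→5,e→8,i→11,w→4,0→4 9:2→10,e→9,i→4,w→5,0→4 10:2→10,e→10,i→4,w→12,0→4 11:2→12,e→4,i→11,w→4,0→4 12:2→12,e→4,i→4,w→4,0→4.
'0': |S_i|=[29, 5] end={s0,s15,s29,s30,s7} ∉↓L; 1/1 deletions ∈↓L.
'2i': |S_i|=[29, 16, 7] end={s0,s15,s21,s29,s30,s39,s7} ∉↓L; 2/2 deletions ∈↓L.
'ww': run [29, 16, 5] end={s0,s15,s29,s30,s7} rej; 2/2 deletions ∈↓L.
'iwie': run [29, 27, 14, 11, 5] end={s0,s15,s29,s30,s7} rej; 4/4 del acc.
'ie2we': run [29, 27, 22, 8, 6, 5] end={s0,s15,s29,s30,s7} — reject; 5/5 single-dels accept.
5 minimals (antichain).


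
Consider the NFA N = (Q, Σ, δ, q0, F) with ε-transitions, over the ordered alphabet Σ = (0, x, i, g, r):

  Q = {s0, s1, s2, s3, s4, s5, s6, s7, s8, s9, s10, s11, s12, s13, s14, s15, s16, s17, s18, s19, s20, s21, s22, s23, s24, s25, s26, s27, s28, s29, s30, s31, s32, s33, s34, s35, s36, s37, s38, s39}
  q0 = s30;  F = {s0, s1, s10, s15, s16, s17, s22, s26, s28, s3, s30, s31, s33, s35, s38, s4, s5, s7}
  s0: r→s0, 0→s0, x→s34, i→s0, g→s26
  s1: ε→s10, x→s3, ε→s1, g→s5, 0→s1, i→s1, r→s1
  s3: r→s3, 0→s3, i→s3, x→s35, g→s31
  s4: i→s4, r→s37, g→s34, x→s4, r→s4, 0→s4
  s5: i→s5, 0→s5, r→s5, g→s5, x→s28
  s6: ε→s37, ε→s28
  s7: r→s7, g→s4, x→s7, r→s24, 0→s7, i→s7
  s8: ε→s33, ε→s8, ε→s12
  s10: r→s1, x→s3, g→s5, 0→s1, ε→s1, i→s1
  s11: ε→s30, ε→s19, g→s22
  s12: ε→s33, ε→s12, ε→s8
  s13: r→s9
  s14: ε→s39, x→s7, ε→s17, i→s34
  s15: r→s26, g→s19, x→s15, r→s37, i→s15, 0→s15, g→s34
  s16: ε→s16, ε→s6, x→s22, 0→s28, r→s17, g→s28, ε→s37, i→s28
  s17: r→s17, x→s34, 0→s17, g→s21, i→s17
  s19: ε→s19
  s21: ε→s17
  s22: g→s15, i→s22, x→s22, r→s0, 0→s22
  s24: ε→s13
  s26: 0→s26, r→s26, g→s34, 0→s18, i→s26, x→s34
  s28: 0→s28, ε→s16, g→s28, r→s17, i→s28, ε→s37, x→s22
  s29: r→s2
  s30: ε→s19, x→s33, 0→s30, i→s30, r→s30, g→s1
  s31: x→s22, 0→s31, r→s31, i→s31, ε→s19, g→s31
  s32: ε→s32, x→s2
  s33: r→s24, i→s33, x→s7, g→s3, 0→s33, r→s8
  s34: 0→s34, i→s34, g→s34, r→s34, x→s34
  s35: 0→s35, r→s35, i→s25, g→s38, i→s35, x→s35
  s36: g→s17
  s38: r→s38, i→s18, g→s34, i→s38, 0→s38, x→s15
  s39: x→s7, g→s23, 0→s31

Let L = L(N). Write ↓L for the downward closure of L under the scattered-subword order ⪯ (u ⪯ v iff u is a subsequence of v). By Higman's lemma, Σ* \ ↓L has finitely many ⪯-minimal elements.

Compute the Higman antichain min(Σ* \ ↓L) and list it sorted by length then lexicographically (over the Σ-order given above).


Antichain: [xxgg, ggxrx].

|Q|=40, |F|=18, |δ|=139 (26 ε).
min D↑ (17 st, q0=0, F={10}): 0:0→0,x→1,i→0,g→2,r→0 1:0→1,x→3,i→1,g→4,r→1 2:0→2,x→4,i→2,g→5,r→2 3:0→3,x→3,i→3,g→6,r→3 4:0→4,x→7,i→4,g→8,r→4 5:0→5,x→9,i→5,g→5,r→5 6:0→6,x→6,i→6,g→10,r→6 7:0→7,x→7,i→7,g→11,r→7 8:0→8,x→12,i→8,g→8,r→8 9:0→9,x→12,i→9,g→9,r→13 10:0→10,x→10,i→10,g→10,r→10 11:0→11,x→14,i→11,g→10,r→11 12:0→12,x→12,i→12,g→14,r→15 13:0→13,x→10,i→13,g→13,r→13 14:0→14,x→14,i→14,g→10,r→16 15:0→15,x→10,i→15,g→16,r→15 16:0→16,x→10,i→16,g→10,r→16 (ε-aug+det+¬).
'xxgg': |S_i|=[30, 26, 16, 8, 2] end={s19,s34} — reject; 4/4 single-dels accept.
'ggxrx': run [30, 22, 16, 13, 7, 1] end={s34} ∉↓L; 5/5 single-dels accept.
2 minimals (antichain).


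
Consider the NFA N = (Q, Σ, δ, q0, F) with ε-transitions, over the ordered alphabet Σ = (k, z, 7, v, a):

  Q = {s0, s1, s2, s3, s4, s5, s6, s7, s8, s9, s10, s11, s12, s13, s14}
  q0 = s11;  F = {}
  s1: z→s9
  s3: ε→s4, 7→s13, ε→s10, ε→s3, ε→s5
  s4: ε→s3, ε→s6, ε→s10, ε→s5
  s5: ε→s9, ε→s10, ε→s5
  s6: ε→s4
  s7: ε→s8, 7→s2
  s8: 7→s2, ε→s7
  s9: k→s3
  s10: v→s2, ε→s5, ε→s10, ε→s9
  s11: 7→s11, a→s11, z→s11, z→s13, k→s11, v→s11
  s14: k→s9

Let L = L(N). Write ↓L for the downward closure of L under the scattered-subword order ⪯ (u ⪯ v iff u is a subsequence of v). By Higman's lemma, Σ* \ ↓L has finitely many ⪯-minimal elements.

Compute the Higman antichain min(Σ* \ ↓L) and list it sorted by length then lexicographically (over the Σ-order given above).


Antichain: [ε].

|Q|=15, |F|=0, |δ|=30 (17 ε).
min D↑ (1 st, q0=0, F={0}): 0:k→0,z→0,7→0,v→0,a→0 [Hopcroft].
ε ∈ L(D↑) — L = ∅.


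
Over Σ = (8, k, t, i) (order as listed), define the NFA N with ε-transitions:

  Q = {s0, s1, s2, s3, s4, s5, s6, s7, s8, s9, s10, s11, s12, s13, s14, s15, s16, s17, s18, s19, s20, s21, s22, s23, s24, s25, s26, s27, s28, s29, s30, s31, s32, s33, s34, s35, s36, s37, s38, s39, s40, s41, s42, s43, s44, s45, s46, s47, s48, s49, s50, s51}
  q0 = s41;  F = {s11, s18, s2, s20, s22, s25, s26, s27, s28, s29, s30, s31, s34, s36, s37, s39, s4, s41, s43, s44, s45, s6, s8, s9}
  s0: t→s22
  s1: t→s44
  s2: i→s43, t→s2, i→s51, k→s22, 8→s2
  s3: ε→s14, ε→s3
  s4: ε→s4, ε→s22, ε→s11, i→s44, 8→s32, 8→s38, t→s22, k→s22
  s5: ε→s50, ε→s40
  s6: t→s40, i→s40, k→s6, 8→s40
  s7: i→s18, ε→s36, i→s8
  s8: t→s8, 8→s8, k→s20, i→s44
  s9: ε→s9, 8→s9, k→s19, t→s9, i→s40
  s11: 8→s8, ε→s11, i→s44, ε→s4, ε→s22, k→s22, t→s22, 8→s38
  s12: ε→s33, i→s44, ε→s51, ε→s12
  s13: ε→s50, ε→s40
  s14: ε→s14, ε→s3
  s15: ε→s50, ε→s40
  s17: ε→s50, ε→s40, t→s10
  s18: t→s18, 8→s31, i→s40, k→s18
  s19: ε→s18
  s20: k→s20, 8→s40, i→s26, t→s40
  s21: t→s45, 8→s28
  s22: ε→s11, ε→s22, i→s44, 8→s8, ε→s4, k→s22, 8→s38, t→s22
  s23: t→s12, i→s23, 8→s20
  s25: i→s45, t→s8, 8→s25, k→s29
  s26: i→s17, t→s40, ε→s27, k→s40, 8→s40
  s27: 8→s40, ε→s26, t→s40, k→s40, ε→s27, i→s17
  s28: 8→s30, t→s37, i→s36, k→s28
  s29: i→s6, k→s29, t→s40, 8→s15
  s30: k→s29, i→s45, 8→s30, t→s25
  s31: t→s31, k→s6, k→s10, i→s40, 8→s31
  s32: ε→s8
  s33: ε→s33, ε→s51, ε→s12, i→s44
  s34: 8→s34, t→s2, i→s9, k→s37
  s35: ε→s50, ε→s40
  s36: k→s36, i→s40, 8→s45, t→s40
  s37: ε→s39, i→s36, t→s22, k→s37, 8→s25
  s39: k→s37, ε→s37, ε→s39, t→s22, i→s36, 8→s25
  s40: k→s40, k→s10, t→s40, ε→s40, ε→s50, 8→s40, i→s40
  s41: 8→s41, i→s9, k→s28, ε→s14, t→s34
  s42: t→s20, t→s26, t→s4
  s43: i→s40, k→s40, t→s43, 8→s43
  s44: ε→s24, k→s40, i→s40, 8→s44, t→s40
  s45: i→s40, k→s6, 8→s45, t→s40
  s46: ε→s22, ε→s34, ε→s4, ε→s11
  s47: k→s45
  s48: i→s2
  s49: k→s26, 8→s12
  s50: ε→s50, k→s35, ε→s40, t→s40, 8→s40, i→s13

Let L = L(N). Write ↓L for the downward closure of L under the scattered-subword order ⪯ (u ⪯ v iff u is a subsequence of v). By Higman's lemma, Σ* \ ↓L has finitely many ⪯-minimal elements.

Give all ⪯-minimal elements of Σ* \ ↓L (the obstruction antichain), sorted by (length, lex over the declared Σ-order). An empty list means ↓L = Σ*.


A = [ii, kit, k8k8, k8kt, ttik].

|Q|=52, |F|=24, |δ|=178 (49 ε).
min D↑ (21 st, q0=0, F={9}): 0:8→0,k→1,t→2,i→3 1:8→4,k→1,t→5,i→6 2:8→2,k→5,t→7,i→3 3:8→3,k→8,t→3,i→9 4:8→4,k→10,t→11,i→12 5:8→11,k→5,t→13,i→6 6:8→12,k→6,t→9,i→9 7:8→7,k→13,t→7,i→14 8:8→15,k→8,t→8,i→9 9:8→9,k→9,t→9,i→9 10:8→9,k→10,t→9,i→16 11:8→11,k→10,t→17,i→12 12:8→12,k→16,t→9,i→9 13:8→17,k→13,t→13,i→18 14:8→14,k→9,t→14,i→9 15:8→15,k→16,t→15,i→9 16:8→9,k→16,t→9,i→9 17:8→17,k→19,t→17,i→18 18:8→18,k→9,t→9,i→9 19:8→9,k→19,t→9,i→20 20:8→9,k→9,t→9,i→9.
'ii': |S_i|=[38, 19, 6] end={s10,s13,s17,s35,s40,s50} rej; 2/2 single-dels accept.
'kit': N↓-sim [38, 30, 13, 5] end={s10,s13,s35,s40,s50} rej; 3/3 deletions ∈↓L.
'k8k8': N↓-sim [38, 30, 21, 12, 6] end={s10,s13,s15,s35,s40,s50} — reject; 4/4 deletions ∈↓L.
'k8kt': N↓-sim [38, 30, 21, 12, 5] end={s10,s13,s35,s40,s50} ∉↓L; 4/4 deletions ∈↓L.
'ttik': |S_i|=[38, 33, 25, 12, 5] end={s10,s13,s35,s40,s50} — reject; 4/4 single-dels accept.
5 words, ⪯-incomp.


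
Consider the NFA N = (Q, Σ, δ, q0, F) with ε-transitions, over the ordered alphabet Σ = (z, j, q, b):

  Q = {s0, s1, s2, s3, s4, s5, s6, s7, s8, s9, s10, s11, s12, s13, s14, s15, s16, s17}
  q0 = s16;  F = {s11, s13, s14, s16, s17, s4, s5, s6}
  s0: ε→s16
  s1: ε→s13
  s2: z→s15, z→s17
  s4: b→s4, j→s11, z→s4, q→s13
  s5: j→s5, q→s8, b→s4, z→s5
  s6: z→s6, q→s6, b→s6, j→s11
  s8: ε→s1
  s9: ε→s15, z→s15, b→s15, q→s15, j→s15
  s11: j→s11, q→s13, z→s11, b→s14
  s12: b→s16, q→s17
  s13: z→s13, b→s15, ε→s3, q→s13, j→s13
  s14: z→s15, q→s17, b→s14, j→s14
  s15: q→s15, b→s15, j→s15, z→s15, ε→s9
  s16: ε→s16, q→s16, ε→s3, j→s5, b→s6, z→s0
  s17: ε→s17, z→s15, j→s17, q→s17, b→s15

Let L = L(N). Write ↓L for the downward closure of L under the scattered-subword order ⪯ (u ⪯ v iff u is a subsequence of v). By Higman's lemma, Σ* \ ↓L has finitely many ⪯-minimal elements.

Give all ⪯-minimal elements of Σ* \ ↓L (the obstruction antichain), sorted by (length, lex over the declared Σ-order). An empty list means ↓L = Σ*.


|Q|=18, |F|=8, |δ|=53 (9 ε).
min D↑ (9 st, q0=0, F={6}): 0:z→0,j→1,q→0,b→2 1:z→1,j→1,q→3,b→4 2:z→2,j→5,q→2,b→2 3:z→3,j→3,q→3,b→6 4:z→4,j→5,q→3,b→4 5:z→5,j→5,q→3,b→7 6:z→6,j→6,q→6,b→6 7:z→6,j→7,q→8,b→7 8:z→6,j→8,q→8,b→6.
'jqb': N↓-sim [14, 11, 7, 2] end={s15,s9} rej; 3/3 del acc.
'bjbz': run [14, 9, 7, 4, 2] end={s15,s9} — reject; 4/4 deletions ∈↓L.
2 words, ⪯-incomp.

Antichain: [jqb, bjbz].


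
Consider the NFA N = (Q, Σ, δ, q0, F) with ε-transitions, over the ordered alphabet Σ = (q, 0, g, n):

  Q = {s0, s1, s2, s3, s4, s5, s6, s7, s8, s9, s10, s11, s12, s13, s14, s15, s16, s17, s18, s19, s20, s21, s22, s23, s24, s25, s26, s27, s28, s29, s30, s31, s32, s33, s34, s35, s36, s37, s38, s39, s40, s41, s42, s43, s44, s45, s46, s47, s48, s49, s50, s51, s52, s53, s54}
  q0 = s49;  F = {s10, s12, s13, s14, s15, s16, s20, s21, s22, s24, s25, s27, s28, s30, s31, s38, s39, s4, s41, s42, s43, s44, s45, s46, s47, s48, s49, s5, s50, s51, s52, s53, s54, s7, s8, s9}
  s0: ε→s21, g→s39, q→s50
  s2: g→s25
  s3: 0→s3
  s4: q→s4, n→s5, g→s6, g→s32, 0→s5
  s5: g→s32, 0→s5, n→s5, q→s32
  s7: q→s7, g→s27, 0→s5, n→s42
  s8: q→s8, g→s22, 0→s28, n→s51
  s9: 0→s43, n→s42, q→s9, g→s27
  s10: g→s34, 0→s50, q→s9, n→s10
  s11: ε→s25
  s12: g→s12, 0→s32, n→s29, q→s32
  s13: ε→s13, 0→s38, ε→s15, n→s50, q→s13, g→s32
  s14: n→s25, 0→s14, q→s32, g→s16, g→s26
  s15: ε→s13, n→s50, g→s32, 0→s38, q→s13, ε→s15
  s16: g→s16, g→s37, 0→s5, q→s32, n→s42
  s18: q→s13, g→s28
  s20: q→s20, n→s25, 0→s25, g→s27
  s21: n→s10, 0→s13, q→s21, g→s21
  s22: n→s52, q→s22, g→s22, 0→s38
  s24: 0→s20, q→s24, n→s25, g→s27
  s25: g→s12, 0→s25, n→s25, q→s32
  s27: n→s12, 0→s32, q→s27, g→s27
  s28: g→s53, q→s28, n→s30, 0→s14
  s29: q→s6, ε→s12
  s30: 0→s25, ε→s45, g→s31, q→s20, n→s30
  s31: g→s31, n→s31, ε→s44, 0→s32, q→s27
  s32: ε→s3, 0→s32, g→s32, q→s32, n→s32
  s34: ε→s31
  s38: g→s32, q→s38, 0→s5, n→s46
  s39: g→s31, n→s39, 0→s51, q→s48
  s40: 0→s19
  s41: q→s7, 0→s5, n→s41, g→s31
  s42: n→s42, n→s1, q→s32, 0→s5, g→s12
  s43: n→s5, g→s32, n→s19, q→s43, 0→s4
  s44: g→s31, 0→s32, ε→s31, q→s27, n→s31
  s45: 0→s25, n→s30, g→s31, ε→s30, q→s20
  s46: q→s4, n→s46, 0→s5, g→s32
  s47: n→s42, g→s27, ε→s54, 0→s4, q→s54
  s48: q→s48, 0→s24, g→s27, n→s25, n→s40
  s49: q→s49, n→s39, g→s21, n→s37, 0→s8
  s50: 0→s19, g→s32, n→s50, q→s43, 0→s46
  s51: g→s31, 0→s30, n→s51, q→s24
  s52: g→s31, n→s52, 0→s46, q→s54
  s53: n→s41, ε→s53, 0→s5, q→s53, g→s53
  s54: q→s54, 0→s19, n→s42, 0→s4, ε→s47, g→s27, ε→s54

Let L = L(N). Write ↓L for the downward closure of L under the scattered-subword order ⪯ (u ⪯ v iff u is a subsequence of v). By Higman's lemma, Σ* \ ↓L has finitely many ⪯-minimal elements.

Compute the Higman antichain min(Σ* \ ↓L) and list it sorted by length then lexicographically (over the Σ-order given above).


|Q|=55, |F|=36, |δ|=182 (17 ε).
min D↑ (33 st, q0=0, F={17}): 0:q→0,0→1,g→2,n→3 1:q→1,0→4,g→5,n→6 2:q→2,0→7,g→2,n→8 3:q→9,0→6,g→10,n→3 4:q→4,0→11,g→12,n→13 5:q→5,0→14,g→5,n→15 6:q→16,0→13,g→10,n→6 7:q→7,0→14,g→17,n→18 8:q→19,0→18,g→10,n→8 9:q→9,0→16,g→20,n→21 10:q→20,0→17,g→10,n→10 11:q→17,0→11,g→22,n→21 12:q→12,0→23,g→12,n→24 13:q→25,0→21,g→10,n→13 14:q→14,0→23,g→17,n→26 15:q→27,0→26,g→10,n→15 16:q→16,0→25,g→20,n→21 17:q→17,0→17,g→17,n→17 18:q→28,0→26,g→17,n→18 19:q→19,0→28,g→20,n→29 20:q→20,0→17,g→20,n→30 21:q→17,0→21,g→30,n→21 22:q→17,0→23,g→22,n→29 23:q→17,0→23,g→17,n→23 24:q→31,0→23,g→10,n→24 25:q→25,0→21,g→20,n→21 26:q→32,0→23,g→17,n→26 27:q→27,0→32,g→20,n→29 28:q→28,0→32,g→17,n→23 29:q→17,0→23,g→30,n→29 30:q→17,0→17,g→30,n→30 31:q→31,0→23,g→20,n→29 32:q→32,0→23,g→17,n→23 [Hopcroft].
'g0g': |S_i|=[46, 33, 12, 3] end={s3,s32,s6} ∉↓L; 3/3 deletions ∈↓L.
'ng0': |S_i|=[46, 34, 9, 2] end={s3,s32} rej; 3/3 single-dels accept.
'000q': |S_i|=[46, 38, 27, 13, 3] end={s3,s32,s6} — reject; 4/4 del acc.
'nqnq': run [46, 34, 21, 11, 3] end={s3,s32,s6} rej; 4/4 deletions ∈↓L.
4 obstructions.

Antichain: [g0g, ng0, 000q, nqnq].


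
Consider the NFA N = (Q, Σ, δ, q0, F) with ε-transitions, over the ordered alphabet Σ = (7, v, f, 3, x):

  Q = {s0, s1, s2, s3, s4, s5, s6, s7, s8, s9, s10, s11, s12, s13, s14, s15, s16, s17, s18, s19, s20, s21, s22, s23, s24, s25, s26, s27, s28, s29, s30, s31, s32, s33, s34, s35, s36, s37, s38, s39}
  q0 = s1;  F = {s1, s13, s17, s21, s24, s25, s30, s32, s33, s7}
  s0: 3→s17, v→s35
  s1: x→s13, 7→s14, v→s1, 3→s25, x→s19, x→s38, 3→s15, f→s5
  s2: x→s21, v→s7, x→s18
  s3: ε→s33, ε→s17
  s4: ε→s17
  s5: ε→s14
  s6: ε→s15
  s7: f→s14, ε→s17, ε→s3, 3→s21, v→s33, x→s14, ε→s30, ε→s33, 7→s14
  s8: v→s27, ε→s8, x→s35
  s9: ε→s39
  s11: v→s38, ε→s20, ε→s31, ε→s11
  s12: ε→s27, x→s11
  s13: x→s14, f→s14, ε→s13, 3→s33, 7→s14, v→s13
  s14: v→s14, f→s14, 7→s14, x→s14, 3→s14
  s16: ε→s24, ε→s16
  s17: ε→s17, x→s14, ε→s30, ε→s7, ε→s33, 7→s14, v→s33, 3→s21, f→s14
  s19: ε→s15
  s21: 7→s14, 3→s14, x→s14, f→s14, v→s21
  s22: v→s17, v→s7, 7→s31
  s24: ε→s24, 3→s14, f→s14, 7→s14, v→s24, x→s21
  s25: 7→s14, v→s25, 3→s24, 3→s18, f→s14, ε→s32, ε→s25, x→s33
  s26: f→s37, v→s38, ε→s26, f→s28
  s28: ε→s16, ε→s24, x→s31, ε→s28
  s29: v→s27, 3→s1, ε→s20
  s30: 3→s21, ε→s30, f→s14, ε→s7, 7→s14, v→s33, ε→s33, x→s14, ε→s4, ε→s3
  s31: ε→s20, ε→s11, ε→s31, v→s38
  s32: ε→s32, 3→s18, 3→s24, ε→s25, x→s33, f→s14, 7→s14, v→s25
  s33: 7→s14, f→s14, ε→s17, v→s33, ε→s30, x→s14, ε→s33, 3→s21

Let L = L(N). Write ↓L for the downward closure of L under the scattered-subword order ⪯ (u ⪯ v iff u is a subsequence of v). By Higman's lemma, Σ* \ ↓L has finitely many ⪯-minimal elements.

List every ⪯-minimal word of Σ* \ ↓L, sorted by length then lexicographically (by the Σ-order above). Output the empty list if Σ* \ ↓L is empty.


Antichain: [7, f, xx, 333].

|Q|=40, |F|=10, |δ|=123 (44 ε).
min D↑ (7 st, q0=0, F={1}): 0:7→1,v→0,f→1,3→2,x→3 1:7→1,v→1,f→1,3→1,x→1 2:7→1,v→2,f→1,3→4,x→5 3:7→1,v→3,f→1,3→5,x→1 4:7→1,v→4,f→1,3→1,x→6 5:7→1,v→5,f→1,3→6,x→1 6:7→1,v→6,f→1,3→1,x→1 [Hopcroft].
'7': |S_i|=[18, 1] end={s14} rej; 1/1 single-dels accept.
'f': N↓-sim [18, 2] end={s14,s5} rej; 1/1 single-dels accept.
'xx': run [18, 12, 1] end={s14} rej; 2/2 del acc.
'333': N↓-sim [18, 13, 4, 1] end={s14} ∉↓L; 3/3 deletions ∈↓L.
4 words, ⪯-incomp.


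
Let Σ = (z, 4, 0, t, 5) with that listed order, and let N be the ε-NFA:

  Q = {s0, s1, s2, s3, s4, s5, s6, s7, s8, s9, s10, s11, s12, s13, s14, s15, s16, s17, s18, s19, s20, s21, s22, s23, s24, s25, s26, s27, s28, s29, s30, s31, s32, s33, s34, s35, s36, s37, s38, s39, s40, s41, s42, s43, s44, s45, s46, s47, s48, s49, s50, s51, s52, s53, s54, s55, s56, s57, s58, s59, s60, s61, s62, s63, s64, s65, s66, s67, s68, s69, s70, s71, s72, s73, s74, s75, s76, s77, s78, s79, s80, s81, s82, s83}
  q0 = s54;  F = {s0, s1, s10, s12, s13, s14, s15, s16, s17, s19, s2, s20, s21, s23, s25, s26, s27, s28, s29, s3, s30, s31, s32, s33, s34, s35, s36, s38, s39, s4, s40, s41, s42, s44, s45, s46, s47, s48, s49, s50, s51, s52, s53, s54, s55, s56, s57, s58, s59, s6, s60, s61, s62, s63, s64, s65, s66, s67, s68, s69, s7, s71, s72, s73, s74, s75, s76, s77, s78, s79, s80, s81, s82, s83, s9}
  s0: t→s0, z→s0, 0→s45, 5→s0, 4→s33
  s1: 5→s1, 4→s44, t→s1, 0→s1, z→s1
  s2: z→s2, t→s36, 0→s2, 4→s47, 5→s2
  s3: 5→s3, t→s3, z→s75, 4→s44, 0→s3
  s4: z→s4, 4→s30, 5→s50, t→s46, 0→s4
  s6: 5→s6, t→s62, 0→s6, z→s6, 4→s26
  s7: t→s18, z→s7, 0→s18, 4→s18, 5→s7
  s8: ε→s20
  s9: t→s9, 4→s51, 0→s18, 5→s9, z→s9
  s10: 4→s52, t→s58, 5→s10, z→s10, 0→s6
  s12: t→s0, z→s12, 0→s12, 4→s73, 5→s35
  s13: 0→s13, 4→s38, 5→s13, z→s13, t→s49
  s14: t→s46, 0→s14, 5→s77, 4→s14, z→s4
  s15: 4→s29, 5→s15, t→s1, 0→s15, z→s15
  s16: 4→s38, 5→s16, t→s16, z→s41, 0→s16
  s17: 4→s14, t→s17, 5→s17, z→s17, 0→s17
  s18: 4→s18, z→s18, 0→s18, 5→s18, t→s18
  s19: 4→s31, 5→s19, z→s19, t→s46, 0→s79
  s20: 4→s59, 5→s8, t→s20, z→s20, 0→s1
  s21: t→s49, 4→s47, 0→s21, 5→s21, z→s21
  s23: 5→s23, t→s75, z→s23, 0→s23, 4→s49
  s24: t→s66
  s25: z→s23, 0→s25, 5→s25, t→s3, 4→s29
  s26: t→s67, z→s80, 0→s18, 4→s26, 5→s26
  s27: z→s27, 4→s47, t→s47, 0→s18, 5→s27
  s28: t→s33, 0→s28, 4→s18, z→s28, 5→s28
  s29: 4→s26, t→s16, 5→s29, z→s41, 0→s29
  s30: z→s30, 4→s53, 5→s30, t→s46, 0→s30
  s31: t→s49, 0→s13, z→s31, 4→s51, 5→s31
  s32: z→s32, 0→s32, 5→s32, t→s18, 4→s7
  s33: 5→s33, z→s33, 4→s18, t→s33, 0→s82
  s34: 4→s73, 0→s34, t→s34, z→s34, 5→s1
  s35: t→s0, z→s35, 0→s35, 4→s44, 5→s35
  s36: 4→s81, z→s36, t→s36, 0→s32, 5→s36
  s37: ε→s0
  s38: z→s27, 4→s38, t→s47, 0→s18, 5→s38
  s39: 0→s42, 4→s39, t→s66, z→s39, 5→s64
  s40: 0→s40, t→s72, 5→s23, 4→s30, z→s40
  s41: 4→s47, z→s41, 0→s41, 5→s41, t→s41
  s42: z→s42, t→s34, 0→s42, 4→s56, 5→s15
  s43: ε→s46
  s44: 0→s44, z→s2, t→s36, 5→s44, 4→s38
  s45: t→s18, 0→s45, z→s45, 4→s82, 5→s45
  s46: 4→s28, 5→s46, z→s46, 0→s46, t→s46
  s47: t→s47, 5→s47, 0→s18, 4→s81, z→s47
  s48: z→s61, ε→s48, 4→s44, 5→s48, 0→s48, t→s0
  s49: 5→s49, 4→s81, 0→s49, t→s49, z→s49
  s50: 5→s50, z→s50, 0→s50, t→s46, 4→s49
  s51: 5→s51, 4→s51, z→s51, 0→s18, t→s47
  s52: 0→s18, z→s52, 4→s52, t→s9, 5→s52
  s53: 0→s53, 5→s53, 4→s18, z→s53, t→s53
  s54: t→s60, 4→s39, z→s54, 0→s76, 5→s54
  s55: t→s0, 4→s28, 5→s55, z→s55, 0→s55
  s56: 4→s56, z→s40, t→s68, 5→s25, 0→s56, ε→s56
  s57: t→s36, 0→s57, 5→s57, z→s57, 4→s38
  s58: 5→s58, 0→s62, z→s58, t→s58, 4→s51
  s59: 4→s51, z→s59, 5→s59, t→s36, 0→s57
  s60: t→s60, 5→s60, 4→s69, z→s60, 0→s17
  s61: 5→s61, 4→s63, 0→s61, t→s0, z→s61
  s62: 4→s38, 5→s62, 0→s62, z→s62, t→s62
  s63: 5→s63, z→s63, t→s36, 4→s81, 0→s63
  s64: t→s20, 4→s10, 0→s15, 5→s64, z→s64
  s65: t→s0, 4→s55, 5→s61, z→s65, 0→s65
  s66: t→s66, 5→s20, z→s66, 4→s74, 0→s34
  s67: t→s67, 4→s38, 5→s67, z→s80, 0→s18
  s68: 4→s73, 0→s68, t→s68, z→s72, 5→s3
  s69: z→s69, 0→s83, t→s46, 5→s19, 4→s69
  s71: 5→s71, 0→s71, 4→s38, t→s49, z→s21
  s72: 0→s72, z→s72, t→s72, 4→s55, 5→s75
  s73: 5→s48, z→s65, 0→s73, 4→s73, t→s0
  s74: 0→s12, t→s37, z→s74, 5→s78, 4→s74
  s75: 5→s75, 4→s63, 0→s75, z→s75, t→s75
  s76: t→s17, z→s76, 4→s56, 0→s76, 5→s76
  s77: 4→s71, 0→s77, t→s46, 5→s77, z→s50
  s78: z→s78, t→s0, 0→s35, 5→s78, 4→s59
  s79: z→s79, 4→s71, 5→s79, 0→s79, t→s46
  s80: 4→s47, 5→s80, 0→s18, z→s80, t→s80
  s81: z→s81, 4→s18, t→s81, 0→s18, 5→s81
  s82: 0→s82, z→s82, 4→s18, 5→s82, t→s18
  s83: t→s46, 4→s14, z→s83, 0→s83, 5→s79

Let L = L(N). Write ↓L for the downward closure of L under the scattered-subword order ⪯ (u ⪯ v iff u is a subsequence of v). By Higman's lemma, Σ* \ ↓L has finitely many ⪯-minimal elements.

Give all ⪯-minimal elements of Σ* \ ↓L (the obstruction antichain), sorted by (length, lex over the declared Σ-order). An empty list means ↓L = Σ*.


A = [45440, t4t44, 4t4t0t, 04z444].

|Q|=84, |F|=75, |δ|=386 (5 ε).
min D↑ (76 st, q0=0, F={53}): 0:z→0,4→1,0→2,t→3,5→0 1:z→1,4→1,0→4,t→5,5→6 2:z→2,4→7,0→2,t→8,5→2 3:z→3,4→9,0→8,t→3,5→3 4:z→4,4→7,0→4,t→10,5→11 5:z→5,4→12,0→10,t→5,5→13 6:z→6,4→14,0→11,t→13,5→6 7:z→15,4→7,0→7,t→16,5→17 8:z→8,4→18,0→8,t→8,5→8 9:z→9,4→9,0→19,t→20,5→21 10:z→10,4→22,0→10,t→10,5→23 11:z→11,4→24,0→11,t→23,5→11 12:z→12,4→12,0→25,t→26,5→27 13:z→13,4→28,0→23,t→13,5→13 14:z→14,4→29,0→30,t→31,5→14 15:z→15,4→32,0→15,t→33,5→34 16:z→33,4→22,0→16,t→16,5→35 17:z→34,4→24,0→17,t→35,5→17 18:z→36,4→18,0→18,t→20,5→37 19:z→19,4→18,0→19,t→20,5→38 20:z→20,4→39,0→20,t→20,5→20 21:z→21,4→40,0→38,t→20,5→21 22:z→41,4→22,0→22,t→26,5→42 23:z→23,4→43,0→23,t→23,5→23 24:z→44,4→45,0→24,t→46,5→24 25:z→25,4→22,0→25,t→26,5→47 26:z→26,4→48,0→49,t→26,5→26 27:z→27,4→28,0→47,t→26,5→27 28:z→28,4→50,0→51,t→52,5→28 29:z→29,4→29,0→53,t→54,5→29 30:z→30,4→45,0→30,t→55,5→30 31:z→31,4→50,0→55,t→31,5→31 32:z→32,4→56,0→32,t→20,5→32 33:z→33,4→57,0→33,t→33,5→58 34:z→34,4→59,0→34,t→58,5→34 35:z→58,4→43,0→35,t→35,5→35 36:z→36,4→32,0→36,t→20,5→60 37:z→60,4→61,0→37,t→20,5→37 38:z→38,4→61,0→38,t→20,5→38 39:z→39,4→53,0→39,t→48,5→39 40:z→40,4→50,0→62,t→59,5→40 41:z→41,4→57,0→41,t→26,5→63 42:z→63,4→43,0→42,t→26,5→42 43:z→64,4→65,0→43,t→52,5→43 44:z→44,4→66,0→44,t→44,5→44 45:z→67,4→45,0→53,t→68,5→45 46:z→44,4→65,0→46,t→46,5→46 47:z→47,4→43,0→47,t→26,5→47 48:z→48,4→53,0→69,t→48,5→48 49:z→49,4→69,0→49,t→53,5→49 50:z→50,4→50,0→53,t→66,5→50 51:z→51,4→65,0→51,t→52,5→51 52:z→52,4→70,0→71,t→52,5→52 53:z→53,4→53,0→53,t→53,5→53 54:z→54,4→50,0→53,t→54,5→54 55:z→55,4→65,0→55,t→55,5→55 56:z→56,4→53,0→56,t→56,5→56 57:z→57,4→39,0→57,t→26,5→57 58:z→58,4→72,0→58,t→58,5→58 59:z→59,4→70,0→59,t→59,5→59 60:z→60,4→59,0→60,t→20,5→60 61:z→73,4→65,0→61,t→59,5→61 62:z→62,4→65,0→62,t→59,5→62 63:z→63,4→72,0→63,t→26,5→63 64:z→64,4→66,0→64,t→52,5→64 65:z→74,4→65,0→53,t→66,5→65 66:z→66,4→70,0→53,t→66,5→66 67:z→67,4→66,0→53,t→67,5→67 68:z→67,4→65,0→53,t→68,5→68 69:z→69,4→53,0→69,t→53,5→69 70:z→70,4→53,0→53,t→70,5→70 71:z→71,4→75,0→71,t→53,5→71 72:z→72,4→70,0→72,t→52,5→72 73:z→73,4→66,0→73,t→59,5→73 74:z→74,4→66,0→53,t→66,5→74 75:z→75,4→53,0→53,t→53,5→75 (ε-aug+det+¬).
'45440': N↓-sim [78, 74, 57, 35, 12, 1] end={s18} rej; 5/5 single-dels accept.
't4t44': run [78, 63, 45, 15, 6, 1] end={s18} ∉↓L; 5/5 deletions ∈↓L.
'4t4t0t': N↓-sim [78, 74, 48, 29, 11, 5, 1] end={s18} rej; 6/6 single-dels accept.
'04z444': |S_i|=[78, 59, 45, 30, 17, 7, 1] end={s18} — reject; 6/6 deletions ∈↓L.
4 minimals (antichain).
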